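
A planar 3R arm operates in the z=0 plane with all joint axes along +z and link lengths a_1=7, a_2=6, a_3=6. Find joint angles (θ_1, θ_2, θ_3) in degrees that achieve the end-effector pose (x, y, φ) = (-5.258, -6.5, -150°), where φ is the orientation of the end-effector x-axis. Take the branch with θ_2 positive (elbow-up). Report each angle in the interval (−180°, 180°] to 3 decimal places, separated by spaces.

wrist centre = target − a_3·(cos φ, sin φ) = (-0.0618, -3.5000)
cos θ_2 = (12.2538−7²−6²)/(2·7·6) = -0.8660; θ_2 = 150.0001° (elbow-up)
β = atan2(-3.5000,-0.0618) = -91.0124°; ψ = atan2(3.0000,1.8038) = 58.9822°
θ_1 = β − ψ = -149.9946°
θ_3 = φ − θ_1 − θ_2 = -150.0055° (wrapped to (-180°,180°])

-149.995 150.000 -150.005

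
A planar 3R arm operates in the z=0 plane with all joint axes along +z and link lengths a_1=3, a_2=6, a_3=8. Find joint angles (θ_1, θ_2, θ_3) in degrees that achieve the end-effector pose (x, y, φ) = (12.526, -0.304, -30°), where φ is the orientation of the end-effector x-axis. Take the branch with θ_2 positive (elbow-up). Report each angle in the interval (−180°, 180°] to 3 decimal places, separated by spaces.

wrist centre = target − a_3·(cos φ, sin φ) = (5.5978, 3.6960)
cos θ_2 = (44.9957−3²−6²)/(2·3·6) = -0.0001; θ_2 = 90.0068° (elbow-up)
β = atan2(3.6960,5.5978) = 33.4352°; ψ = atan2(6.0000,2.9993) = 63.4404°
θ_1 = β − ψ = -30.0052°
θ_3 = φ − θ_1 − θ_2 = -90.0016° (wrapped to (-180°,180°])

-30.005 90.007 -90.002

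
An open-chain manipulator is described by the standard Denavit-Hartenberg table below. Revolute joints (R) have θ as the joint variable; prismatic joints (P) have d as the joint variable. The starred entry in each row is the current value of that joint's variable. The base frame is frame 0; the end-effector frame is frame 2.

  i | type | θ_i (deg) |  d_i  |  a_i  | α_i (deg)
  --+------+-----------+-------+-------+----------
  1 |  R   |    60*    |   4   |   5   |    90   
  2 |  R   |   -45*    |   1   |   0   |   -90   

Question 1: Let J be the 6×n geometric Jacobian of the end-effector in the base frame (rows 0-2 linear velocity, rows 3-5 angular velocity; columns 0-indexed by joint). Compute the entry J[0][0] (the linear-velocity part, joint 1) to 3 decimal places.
axis z_0 = ẑ; lever o_n−o_0 = (3.3660,3.8301,4.0000)
cross product → J_v[:, 0] = (-3.8301,3.3660,0.0000)
J_ω[:, 0] = z_0
entry J[0][0] = -3.8301

-3.830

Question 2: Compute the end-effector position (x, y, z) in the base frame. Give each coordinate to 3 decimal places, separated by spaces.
after link 1: o_1 = (2.5000, 4.3301, 4.0000)
after link 2: o_2 = (3.3660, 3.8301, 4.0000)

3.366 3.830 4.000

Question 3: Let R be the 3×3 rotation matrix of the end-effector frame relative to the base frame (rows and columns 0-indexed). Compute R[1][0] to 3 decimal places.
End-effector x-axis (col 0 of R) = (0.3536,0.6124,-0.7071)
R[1][0] = 0.6124

0.612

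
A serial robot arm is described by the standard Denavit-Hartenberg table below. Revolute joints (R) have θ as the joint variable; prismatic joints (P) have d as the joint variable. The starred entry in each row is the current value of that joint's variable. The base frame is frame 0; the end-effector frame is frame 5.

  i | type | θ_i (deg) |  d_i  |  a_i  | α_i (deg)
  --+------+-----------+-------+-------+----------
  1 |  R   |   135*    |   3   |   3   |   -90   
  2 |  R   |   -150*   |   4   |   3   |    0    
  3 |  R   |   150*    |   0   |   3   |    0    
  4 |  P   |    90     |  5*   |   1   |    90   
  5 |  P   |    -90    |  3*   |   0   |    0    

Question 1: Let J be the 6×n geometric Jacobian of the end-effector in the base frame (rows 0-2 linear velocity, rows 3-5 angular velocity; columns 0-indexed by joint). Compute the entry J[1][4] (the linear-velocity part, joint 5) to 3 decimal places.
prismatic axis z_4 = (-0.7071,0.7071,0.0000)
J_v[:, 4] = z_4; J_ω[:, 4] = (0,0,0)
entry J[1][4] = 0.7071

0.707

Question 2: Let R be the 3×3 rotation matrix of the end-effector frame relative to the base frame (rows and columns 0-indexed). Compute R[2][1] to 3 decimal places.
-1.000

End-effector y-axis (col 1 of R) = (-0.0000,-0.0000,-1.0000)
R[2][1] = -1.0000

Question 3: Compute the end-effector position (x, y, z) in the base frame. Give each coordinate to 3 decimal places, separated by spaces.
after link 1: o_1 = (-2.1213, 2.1213, 3.0000)
after link 2: o_2 = (-3.1126, -2.5442, 4.5000)
after link 3: o_3 = (-5.2340, -0.4229, 4.5000)
after link 4: o_4 = (-8.7695, -3.9584, 3.5000)
after link 5: o_5 = (-10.8908, -1.8371, 3.5000)

-10.891 -1.837 3.500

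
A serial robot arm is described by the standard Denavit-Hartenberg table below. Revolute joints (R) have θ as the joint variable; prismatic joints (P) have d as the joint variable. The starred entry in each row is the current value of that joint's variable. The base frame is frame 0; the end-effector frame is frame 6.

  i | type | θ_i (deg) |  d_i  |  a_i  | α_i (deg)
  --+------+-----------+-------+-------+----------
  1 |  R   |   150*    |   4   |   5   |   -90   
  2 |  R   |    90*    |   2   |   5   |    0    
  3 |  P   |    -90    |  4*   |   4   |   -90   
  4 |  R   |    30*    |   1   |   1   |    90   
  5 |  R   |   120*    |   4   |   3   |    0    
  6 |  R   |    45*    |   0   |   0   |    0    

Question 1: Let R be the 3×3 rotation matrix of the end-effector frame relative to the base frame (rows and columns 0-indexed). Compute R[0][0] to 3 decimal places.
0.483

End-effector x-axis (col 0 of R) = (0.4830,-0.8365,-0.2588)
R[0][0] = 0.4830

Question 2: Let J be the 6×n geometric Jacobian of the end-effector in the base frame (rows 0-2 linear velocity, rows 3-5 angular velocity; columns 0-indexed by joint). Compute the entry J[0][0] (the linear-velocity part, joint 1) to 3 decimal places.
axis z_0 = ẑ; lever o_n−o_0 = (-14.0083,-3.1292,-4.5981)
cross product → J_v[:, 0] = (3.1292,-14.0083,0.0000)
J_ω[:, 0] = z_0
entry J[0][0] = 3.1292

3.129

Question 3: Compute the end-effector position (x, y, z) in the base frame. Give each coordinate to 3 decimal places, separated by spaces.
after link 1: o_1 = (-4.3301, 2.5000, 4.0000)
after link 2: o_2 = (-5.3301, 0.7679, -1.0000)
after link 3: o_3 = (-10.7942, -0.6962, -1.0000)
after link 4: o_4 = (-11.2942, 0.1699, -2.0000)
after link 5: o_5 = (-14.0083, -3.1292, -4.5981)
after link 6: o_6 = (-14.0083, -3.1292, -4.5981)

-14.008 -3.129 -4.598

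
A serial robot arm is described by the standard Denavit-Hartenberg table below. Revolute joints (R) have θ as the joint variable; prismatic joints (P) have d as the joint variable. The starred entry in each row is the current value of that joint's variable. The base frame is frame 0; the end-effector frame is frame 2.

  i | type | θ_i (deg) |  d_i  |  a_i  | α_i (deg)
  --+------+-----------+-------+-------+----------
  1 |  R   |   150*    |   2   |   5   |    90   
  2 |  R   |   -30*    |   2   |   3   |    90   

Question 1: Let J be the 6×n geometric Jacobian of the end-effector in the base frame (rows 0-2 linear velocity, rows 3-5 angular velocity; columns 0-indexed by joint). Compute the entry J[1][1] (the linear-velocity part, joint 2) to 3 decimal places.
axis z_1 = (0.5000,0.8660,0.0000); lever o_n−o_1 = (-1.2500,3.0311,-1.5000)
cross product → J_v[:, 1] = (-1.2990,0.7500,2.5981)
J_ω[:, 1] = z_1
entry J[1][1] = 0.7500

0.750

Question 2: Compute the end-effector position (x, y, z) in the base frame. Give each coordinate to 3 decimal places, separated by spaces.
after link 1: o_1 = (-4.3301, 2.5000, 2.0000)
after link 2: o_2 = (-5.5801, 5.5311, 0.5000)

-5.580 5.531 0.500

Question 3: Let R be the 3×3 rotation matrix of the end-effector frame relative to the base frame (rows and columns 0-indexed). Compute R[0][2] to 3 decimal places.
0.433

End-effector z-axis (col 2 of R) = (0.4330,-0.2500,-0.8660)
R[0][2] = 0.4330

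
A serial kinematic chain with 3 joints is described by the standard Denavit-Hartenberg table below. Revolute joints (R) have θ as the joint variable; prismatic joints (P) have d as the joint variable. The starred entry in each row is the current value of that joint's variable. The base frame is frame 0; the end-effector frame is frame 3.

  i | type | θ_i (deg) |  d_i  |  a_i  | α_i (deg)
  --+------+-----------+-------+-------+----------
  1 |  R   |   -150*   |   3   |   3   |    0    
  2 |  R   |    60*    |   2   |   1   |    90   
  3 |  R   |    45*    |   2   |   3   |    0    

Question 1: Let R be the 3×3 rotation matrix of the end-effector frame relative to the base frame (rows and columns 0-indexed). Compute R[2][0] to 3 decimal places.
0.707

End-effector x-axis (col 0 of R) = (-0.0000,-0.7071,0.7071)
R[2][0] = 0.7071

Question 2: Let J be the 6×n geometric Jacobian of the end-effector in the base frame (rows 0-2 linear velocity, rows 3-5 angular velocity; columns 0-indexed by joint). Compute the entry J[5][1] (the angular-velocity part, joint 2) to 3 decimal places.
axis z_1 = (0.0000,0.0000,1.0000); lever o_n−o_1 = (-2.0000,-3.1213,4.1213)
cross product → J_v[:, 1] = (3.1213,-2.0000,0.0000)
J_ω[:, 1] = z_1
entry J[5][1] = 1.0000

1.000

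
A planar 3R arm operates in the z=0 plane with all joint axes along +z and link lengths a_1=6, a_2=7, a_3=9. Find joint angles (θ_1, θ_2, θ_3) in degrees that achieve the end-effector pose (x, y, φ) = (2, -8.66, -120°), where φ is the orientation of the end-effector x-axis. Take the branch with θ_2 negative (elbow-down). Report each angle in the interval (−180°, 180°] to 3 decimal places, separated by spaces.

60.002 -120.000 -60.002

wrist centre = target − a_3·(cos φ, sin φ) = (6.5000, -0.8658)
cos θ_2 = (42.9996−6²−7²)/(2·6·7) = -0.5000; θ_2 = -120.0003° (elbow-down)
β = atan2(-0.8658,6.5000) = -7.5869°; ψ = atan2(-6.0622,2.5000) = -67.5893°
θ_1 = β − ψ = 60.0024°
θ_3 = φ − θ_1 − θ_2 = -60.0021° (wrapped to (-180°,180°])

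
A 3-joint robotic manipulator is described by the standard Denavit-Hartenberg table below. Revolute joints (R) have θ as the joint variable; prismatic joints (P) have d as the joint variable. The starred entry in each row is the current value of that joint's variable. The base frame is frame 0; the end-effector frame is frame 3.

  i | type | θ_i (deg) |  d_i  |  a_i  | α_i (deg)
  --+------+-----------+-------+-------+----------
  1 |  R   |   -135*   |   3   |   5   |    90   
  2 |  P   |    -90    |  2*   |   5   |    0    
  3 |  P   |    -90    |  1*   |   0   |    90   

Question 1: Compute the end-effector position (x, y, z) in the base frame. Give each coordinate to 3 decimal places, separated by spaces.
-5.657 -1.414 -2.000

after link 1: o_1 = (-3.5355, -3.5355, 3.0000)
after link 2: o_2 = (-4.9497, -2.1213, -2.0000)
after link 3: o_3 = (-5.6569, -1.4142, -2.0000)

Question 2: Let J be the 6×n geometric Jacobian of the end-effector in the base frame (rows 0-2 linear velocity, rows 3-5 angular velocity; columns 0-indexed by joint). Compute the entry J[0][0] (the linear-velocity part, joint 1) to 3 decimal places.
axis z_0 = ẑ; lever o_n−o_0 = (-5.6569,-1.4142,-2.0000)
cross product → J_v[:, 0] = (1.4142,-5.6569,0.0000)
J_ω[:, 0] = z_0
entry J[0][0] = 1.4142

1.414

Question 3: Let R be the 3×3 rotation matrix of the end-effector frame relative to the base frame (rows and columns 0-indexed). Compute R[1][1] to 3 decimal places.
End-effector y-axis (col 1 of R) = (-0.7071,0.7071,0.0000)
R[1][1] = 0.7071

0.707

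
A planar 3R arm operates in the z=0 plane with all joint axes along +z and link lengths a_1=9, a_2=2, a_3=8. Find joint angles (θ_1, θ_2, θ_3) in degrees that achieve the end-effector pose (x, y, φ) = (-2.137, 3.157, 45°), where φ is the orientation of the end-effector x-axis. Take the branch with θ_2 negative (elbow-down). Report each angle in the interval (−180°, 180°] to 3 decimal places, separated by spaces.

wrist centre = target − a_3·(cos φ, sin φ) = (-7.7939, -2.4999)
cos θ_2 = (66.9934−9²−2²)/(2·9·2) = -0.5002; θ_2 = -120.0121° (elbow-down)
β = atan2(-2.4999,-7.7939) = -162.2165°; ψ = atan2(-1.7318,7.9996) = -12.2154°
θ_1 = β − ψ = -150.0011°
θ_3 = φ − θ_1 − θ_2 = -44.9869° (wrapped to (-180°,180°])

-150.001 -120.012 -44.987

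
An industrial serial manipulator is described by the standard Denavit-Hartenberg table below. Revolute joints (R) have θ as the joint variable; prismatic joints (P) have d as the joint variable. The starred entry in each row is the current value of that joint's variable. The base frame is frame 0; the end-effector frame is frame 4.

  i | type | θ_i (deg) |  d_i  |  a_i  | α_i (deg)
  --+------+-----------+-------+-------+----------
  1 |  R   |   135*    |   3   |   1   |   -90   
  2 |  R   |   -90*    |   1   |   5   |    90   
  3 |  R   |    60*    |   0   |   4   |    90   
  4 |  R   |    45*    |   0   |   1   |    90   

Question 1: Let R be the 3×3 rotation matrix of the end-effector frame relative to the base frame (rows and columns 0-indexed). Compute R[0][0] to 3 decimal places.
0.067

End-effector x-axis (col 0 of R) = (0.0670,-0.9330,0.3536)
R[0][0] = 0.0670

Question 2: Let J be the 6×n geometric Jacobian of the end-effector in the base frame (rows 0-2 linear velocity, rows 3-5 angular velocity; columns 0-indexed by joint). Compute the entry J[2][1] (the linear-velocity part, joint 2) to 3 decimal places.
0.707

axis z_1 = (-0.7071,-0.7071,0.0000); lever o_n−o_1 = (-3.0896,-4.0896,7.3536)
cross product → J_v[:, 1] = (-5.1997,5.1997,0.7071)
J_ω[:, 1] = z_1
entry J[2][1] = 0.7071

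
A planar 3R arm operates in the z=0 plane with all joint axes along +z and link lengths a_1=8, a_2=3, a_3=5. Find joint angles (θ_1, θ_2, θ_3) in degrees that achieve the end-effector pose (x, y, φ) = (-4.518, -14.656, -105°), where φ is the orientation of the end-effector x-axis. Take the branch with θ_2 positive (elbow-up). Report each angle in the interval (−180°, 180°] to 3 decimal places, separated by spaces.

wrist centre = target − a_3·(cos φ, sin φ) = (-3.2239, -9.8264)
cos θ_2 = (106.9511−8²−3²)/(2·8·3) = 0.7073; θ_2 = 44.9831° (elbow-up)
β = atan2(-9.8264,-3.2239) = -108.1640°; ψ = atan2(2.1207,10.1219) = 11.8331°
θ_1 = β − ψ = -119.9971°
θ_3 = φ − θ_1 − θ_2 = -29.9860° (wrapped to (-180°,180°])

-119.997 44.983 -29.986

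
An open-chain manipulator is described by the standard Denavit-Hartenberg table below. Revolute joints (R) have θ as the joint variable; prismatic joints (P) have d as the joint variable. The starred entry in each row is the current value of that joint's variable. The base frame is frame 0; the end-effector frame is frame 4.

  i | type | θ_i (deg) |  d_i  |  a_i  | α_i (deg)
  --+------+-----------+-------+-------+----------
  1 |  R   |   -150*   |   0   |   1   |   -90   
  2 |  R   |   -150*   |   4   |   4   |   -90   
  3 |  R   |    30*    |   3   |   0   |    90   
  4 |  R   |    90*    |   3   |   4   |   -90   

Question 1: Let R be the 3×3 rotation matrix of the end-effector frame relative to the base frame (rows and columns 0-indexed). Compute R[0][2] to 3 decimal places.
End-effector z-axis (col 2 of R) = (-0.3995,-0.8080,-0.4330)
R[0][2] = -0.3995

-0.400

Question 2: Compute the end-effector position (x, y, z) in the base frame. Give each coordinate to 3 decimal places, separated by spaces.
3.527 -5.583 8.812

after link 1: o_1 = (-0.8660, -0.5000, 0.0000)
after link 2: o_2 = (4.1340, -2.2321, 2.0000)
after link 3: o_3 = (2.8349, -2.9821, 4.5981)
after link 4: o_4 = (3.5269, -5.5825, 8.8122)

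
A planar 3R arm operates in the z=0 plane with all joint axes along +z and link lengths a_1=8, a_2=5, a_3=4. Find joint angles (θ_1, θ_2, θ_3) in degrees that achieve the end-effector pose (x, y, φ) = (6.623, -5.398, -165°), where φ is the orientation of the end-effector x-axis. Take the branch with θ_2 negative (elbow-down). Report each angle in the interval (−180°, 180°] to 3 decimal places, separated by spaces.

-0.179 -59.996 -104.825

wrist centre = target − a_3·(cos φ, sin φ) = (10.4867, -4.3627)
cos θ_2 = (129.0043−8²−5²)/(2·8·5) = 0.5001; θ_2 = -59.9964° (elbow-down)
β = atan2(-4.3627,10.4867) = -22.5885°; ψ = atan2(-4.3300,10.5003) = -22.4097°
θ_1 = β − ψ = -0.1788°
θ_3 = φ − θ_1 − θ_2 = -104.8247° (wrapped to (-180°,180°])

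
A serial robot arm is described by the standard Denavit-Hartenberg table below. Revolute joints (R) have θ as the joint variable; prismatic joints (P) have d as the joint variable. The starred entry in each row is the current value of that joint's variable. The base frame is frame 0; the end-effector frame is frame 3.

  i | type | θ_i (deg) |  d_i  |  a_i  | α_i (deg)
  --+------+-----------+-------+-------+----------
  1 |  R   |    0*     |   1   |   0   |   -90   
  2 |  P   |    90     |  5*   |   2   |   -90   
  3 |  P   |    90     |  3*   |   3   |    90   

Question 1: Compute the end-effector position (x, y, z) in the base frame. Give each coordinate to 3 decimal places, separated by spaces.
-3.000 2.000 -1.000

after link 1: o_1 = (0.0000, 0.0000, 1.0000)
after link 2: o_2 = (0.0000, 5.0000, -1.0000)
after link 3: o_3 = (-3.0000, 2.0000, -1.0000)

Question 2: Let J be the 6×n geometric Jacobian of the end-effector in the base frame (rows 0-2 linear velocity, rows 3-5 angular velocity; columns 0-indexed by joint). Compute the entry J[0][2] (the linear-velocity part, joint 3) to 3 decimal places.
-1.000

prismatic axis z_2 = (-1.0000,0.0000,-0.0000)
J_v[:, 2] = z_2; J_ω[:, 2] = (0,0,0)
entry J[0][2] = -1.0000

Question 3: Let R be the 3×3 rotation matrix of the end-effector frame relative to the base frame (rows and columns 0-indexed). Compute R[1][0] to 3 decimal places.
-1.000

End-effector x-axis (col 0 of R) = (-0.0000,-1.0000,-0.0000)
R[1][0] = -1.0000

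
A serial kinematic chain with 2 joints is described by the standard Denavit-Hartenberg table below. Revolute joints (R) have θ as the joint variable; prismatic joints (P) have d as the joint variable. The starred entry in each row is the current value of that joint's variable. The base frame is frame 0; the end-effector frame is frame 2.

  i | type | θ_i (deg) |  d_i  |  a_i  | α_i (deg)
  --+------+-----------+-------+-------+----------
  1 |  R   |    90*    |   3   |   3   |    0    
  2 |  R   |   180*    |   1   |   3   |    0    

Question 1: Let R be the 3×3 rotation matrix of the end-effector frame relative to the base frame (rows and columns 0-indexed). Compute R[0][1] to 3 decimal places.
End-effector y-axis (col 1 of R) = (1.0000,-0.0000,0.0000)
R[0][1] = 1.0000

1.000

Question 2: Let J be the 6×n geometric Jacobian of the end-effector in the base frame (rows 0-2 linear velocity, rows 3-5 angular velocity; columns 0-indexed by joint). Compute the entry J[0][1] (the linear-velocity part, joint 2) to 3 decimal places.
axis z_1 = (0.0000,0.0000,1.0000); lever o_n−o_1 = (-0.0000,-3.0000,1.0000)
cross product → J_v[:, 1] = (3.0000,-0.0000,0.0000)
J_ω[:, 1] = z_1
entry J[0][1] = 3.0000

3.000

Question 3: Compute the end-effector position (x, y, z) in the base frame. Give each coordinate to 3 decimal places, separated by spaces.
after link 1: o_1 = (0.0000, 3.0000, 3.0000)
after link 2: o_2 = (-0.0000, 0.0000, 4.0000)

-0.000 0.000 4.000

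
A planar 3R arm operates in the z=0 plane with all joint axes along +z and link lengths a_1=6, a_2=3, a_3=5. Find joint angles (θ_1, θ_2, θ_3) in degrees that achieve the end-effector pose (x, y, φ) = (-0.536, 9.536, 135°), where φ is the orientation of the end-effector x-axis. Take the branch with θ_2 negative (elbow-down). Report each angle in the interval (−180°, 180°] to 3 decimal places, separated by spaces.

90.004 -89.996 134.991

wrist centre = target − a_3·(cos φ, sin φ) = (2.9995, 6.0005)
cos θ_2 = (45.0028−6²−3²)/(2·6·3) = 0.0001; θ_2 = -89.9955° (elbow-down)
β = atan2(6.0005,2.9995) = 63.4403°; ψ = atan2(-3.0000,6.0002) = -26.5642°
θ_1 = β − ψ = 90.0045°
θ_3 = φ − θ_1 − θ_2 = 134.9911° (wrapped to (-180°,180°])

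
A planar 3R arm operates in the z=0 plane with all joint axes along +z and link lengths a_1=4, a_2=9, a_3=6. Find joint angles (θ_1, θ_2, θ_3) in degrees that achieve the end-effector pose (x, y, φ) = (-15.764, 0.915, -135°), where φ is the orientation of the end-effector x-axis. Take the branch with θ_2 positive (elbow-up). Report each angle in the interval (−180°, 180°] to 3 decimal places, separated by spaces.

134.988 30.017 59.995

wrist centre = target − a_3·(cos φ, sin φ) = (-11.5214, 5.1576)
cos θ_2 = (159.3430−4²−9²)/(2·4·9) = 0.8659; θ_2 = 30.0173° (elbow-up)
β = atan2(5.1576,-11.5214) = 155.8839°; ψ = atan2(4.5023,11.7929) = 20.8961°
θ_1 = β − ψ = 134.9878°
θ_3 = φ − θ_1 − θ_2 = 59.9950° (wrapped to (-180°,180°])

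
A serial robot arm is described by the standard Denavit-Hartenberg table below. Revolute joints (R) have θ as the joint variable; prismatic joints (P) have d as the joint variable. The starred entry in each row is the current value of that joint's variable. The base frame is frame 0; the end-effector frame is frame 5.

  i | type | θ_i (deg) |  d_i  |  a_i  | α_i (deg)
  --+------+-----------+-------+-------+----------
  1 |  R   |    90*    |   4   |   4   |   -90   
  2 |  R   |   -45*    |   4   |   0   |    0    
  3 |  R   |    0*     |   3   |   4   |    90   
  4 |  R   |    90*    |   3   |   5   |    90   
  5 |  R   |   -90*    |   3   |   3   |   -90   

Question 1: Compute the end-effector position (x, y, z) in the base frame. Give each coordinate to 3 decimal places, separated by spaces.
-12.000 8.950 8.950

after link 1: o_1 = (0.0000, 4.0000, 4.0000)
after link 2: o_2 = (-4.0000, 4.0000, 4.0000)
after link 3: o_3 = (-7.0000, 6.8284, 6.8284)
after link 4: o_4 = (-12.0000, 4.7071, 8.9497)
after link 5: o_5 = (-12.0000, 8.9497, 8.9497)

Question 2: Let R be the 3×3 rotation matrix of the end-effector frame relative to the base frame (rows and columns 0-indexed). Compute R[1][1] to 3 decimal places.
-0.707

End-effector y-axis (col 1 of R) = (-0.0000,-0.7071,-0.7071)
R[1][1] = -0.7071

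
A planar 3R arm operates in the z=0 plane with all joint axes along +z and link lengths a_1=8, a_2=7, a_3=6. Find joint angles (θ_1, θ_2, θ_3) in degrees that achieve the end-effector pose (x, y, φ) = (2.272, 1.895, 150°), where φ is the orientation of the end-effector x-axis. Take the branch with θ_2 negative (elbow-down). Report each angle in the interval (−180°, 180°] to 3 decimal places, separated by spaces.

44.998 -120.003 -134.995

wrist centre = target − a_3·(cos φ, sin φ) = (7.4682, -1.1050)
cos θ_2 = (56.9943−8²−7²)/(2·8·7) = -0.5001; θ_2 = -120.0034° (elbow-down)
β = atan2(-1.1050,7.4682) = -8.4165°; ψ = atan2(-6.0620,4.4996) = -53.4145°
θ_1 = β − ψ = 44.9979°
θ_3 = φ − θ_1 − θ_2 = -134.9946° (wrapped to (-180°,180°])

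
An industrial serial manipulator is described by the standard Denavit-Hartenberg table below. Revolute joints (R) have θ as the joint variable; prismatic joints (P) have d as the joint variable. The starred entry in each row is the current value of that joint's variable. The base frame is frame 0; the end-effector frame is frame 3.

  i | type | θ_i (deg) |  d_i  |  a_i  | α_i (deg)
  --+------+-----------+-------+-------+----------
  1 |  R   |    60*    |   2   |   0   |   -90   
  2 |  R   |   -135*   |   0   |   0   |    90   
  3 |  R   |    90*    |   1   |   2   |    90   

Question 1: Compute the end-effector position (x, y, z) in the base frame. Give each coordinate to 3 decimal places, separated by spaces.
after link 1: o_1 = (0.0000, 0.0000, 2.0000)
after link 2: o_2 = (0.0000, 0.0000, 2.0000)
after link 3: o_3 = (-2.0856, 0.3876, 1.2929)

-2.086 0.388 1.293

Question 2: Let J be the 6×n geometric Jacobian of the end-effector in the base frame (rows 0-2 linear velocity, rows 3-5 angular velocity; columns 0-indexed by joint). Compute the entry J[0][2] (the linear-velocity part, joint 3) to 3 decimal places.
0.707

axis z_2 = (-0.3536,-0.6124,-0.7071); lever o_n−o_2 = (-2.0856,0.3876,-0.7071)
cross product → J_v[:, 2] = (0.7071,1.2247,-1.4142)
J_ω[:, 2] = z_2
entry J[0][2] = 0.7071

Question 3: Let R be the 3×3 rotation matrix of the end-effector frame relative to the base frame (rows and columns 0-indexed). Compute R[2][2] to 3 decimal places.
End-effector z-axis (col 2 of R) = (-0.3536,-0.6124,0.7071)
R[2][2] = 0.7071

0.707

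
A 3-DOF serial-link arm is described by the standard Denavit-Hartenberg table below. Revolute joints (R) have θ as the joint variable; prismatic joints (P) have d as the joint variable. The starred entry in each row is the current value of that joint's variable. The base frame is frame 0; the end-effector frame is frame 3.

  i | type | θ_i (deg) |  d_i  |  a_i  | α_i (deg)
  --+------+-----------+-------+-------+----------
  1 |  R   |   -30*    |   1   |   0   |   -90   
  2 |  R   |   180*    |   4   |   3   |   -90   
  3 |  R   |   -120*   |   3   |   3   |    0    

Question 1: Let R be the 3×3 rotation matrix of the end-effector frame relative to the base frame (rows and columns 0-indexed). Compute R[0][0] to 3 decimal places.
0.866

End-effector x-axis (col 0 of R) = (0.8660,0.5000,0.0000)
R[0][0] = 0.8660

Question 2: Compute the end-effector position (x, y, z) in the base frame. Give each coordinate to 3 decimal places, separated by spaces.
2.000 6.464 4.000

after link 1: o_1 = (0.0000, 0.0000, 1.0000)
after link 2: o_2 = (-0.5981, 4.9641, 1.0000)
after link 3: o_3 = (2.0000, 6.4641, 4.0000)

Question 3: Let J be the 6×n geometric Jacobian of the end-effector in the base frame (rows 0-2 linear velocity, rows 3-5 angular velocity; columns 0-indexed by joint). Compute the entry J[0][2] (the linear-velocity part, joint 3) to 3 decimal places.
-1.500

axis z_2 = (-0.0000,0.0000,1.0000); lever o_n−o_2 = (2.5981,1.5000,3.0000)
cross product → J_v[:, 2] = (-1.5000,2.5981,-0.0000)
J_ω[:, 2] = z_2
entry J[0][2] = -1.5000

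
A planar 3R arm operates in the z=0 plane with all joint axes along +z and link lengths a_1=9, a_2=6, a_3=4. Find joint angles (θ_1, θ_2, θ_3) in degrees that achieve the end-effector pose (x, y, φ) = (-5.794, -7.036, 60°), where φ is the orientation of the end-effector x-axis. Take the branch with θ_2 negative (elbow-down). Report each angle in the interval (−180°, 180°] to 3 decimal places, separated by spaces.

wrist centre = target − a_3·(cos φ, sin φ) = (-7.7940, -10.5001)
cos θ_2 = (170.9986−9²−6²)/(2·9·6) = 0.5000; θ_2 = -60.0009° (elbow-down)
β = atan2(-10.5001,-7.7940) = -126.5857°; ψ = atan2(-5.1962,11.9999) = -23.4135°
θ_1 = β − ψ = -103.1722°
θ_3 = φ − θ_1 − θ_2 = -136.8270° (wrapped to (-180°,180°])

-103.172 -60.001 -136.827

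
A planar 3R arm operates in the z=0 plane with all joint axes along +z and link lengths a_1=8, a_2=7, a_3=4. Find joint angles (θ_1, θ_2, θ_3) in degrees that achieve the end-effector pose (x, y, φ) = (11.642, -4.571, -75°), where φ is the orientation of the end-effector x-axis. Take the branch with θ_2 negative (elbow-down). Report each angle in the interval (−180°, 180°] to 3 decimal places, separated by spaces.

37.370 -89.999 -22.372

wrist centre = target − a_3·(cos φ, sin φ) = (10.6067, -0.7073)
cos θ_2 = (113.0029−8²−7²)/(2·8·7) = 0.0000; θ_2 = -89.9985° (elbow-down)
β = atan2(-0.7073,10.6067) = -3.8151°; ψ = atan2(-7.0000,8.0002) = -41.1853°
θ_1 = β − ψ = 37.3702°
θ_3 = φ − θ_1 − θ_2 = -22.3717° (wrapped to (-180°,180°])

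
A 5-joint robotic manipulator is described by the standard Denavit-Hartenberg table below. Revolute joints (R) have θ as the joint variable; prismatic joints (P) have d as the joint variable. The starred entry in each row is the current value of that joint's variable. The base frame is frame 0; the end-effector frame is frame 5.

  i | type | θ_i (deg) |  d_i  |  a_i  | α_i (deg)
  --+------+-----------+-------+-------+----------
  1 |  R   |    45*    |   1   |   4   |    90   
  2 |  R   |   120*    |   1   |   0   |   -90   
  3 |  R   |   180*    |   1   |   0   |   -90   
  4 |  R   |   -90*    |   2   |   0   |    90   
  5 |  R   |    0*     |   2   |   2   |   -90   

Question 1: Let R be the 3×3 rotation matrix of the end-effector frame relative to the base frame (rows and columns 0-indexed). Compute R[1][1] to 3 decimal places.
0.354

End-effector y-axis (col 1 of R) = (0.3536,0.3536,-0.8660)
R[1][1] = 0.3536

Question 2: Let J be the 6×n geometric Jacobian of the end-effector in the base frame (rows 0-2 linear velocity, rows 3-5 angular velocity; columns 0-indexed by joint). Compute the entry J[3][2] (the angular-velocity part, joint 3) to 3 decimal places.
axis z_2 = (-0.6124,-0.6124,-0.5000); lever o_n−o_2 = (-1.1300,-3.9584,0.2321)
cross product → J_v[:, 2] = (-2.1213,0.7071,1.7321)
J_ω[:, 2] = z_2
entry J[3][2] = -0.6124

-0.612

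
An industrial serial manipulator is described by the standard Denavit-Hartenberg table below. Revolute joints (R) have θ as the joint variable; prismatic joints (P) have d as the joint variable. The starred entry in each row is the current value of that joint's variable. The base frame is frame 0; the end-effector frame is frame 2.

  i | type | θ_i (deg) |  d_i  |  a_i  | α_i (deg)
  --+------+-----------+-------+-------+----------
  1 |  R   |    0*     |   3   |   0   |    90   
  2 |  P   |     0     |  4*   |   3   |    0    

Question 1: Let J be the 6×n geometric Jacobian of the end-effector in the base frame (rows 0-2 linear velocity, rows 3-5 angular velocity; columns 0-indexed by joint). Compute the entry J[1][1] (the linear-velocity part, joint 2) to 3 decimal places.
prismatic axis z_1 = (0.0000,-1.0000,0.0000)
J_v[:, 1] = z_1; J_ω[:, 1] = (0,0,0)
entry J[1][1] = -1.0000

-1.000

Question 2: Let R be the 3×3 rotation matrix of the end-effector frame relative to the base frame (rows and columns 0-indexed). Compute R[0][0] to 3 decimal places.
1.000

End-effector x-axis (col 0 of R) = (1.0000,0.0000,0.0000)
R[0][0] = 1.0000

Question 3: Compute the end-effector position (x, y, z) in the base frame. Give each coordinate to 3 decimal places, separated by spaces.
3.000 -4.000 3.000

after link 1: o_1 = (0.0000, 0.0000, 3.0000)
after link 2: o_2 = (3.0000, -4.0000, 3.0000)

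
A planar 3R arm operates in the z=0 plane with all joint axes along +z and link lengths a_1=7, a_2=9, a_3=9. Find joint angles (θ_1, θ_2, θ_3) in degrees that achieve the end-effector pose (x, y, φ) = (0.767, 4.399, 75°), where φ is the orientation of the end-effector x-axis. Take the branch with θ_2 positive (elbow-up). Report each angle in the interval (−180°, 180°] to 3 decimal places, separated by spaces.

150.000 149.999 135.001

wrist centre = target − a_3·(cos φ, sin φ) = (-1.5624, -4.2943)
cos θ_2 = (20.8823−7²−9²)/(2·7·9) = -0.8660; θ_2 = 149.9986° (elbow-up)
β = atan2(-4.2943,-1.5624) = -109.9925°; ψ = atan2(4.5002,-0.7941) = 100.0076°
θ_1 = β − ψ = -210.0001°
θ_3 = φ − θ_1 − θ_2 = 135.0015° (wrapped to (-180°,180°])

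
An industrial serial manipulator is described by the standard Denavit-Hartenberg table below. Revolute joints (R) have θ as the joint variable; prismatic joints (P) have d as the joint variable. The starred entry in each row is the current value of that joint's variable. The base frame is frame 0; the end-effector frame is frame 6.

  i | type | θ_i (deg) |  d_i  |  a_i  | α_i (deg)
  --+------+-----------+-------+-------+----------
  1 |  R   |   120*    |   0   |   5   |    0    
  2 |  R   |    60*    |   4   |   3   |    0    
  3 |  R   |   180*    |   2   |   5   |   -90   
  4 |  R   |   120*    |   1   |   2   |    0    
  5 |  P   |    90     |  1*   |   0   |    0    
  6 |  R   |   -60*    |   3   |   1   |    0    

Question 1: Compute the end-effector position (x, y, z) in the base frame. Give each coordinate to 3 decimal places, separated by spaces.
-2.366 9.330 3.768

after link 1: o_1 = (-2.5000, 4.3301, 0.0000)
after link 2: o_2 = (-5.5000, 4.3301, 4.0000)
after link 3: o_3 = (-0.5000, 4.3301, 6.0000)
after link 4: o_4 = (-1.5000, 5.3301, 4.2679)
after link 5: o_5 = (-1.5000, 6.3301, 4.2679)
after link 6: o_6 = (-2.3660, 9.3301, 3.7679)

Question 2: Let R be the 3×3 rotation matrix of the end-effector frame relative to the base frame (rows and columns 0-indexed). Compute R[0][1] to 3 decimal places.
-0.500

End-effector y-axis (col 1 of R) = (-0.5000,0.0000,0.8660)
R[0][1] = -0.5000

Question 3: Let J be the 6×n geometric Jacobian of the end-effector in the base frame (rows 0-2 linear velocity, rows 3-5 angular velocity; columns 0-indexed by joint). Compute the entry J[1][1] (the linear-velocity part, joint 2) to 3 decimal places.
axis z_1 = (0.0000,0.0000,1.0000); lever o_n−o_1 = (0.1340,5.0000,3.7679)
cross product → J_v[:, 1] = (-5.0000,0.1340,0.0000)
J_ω[:, 1] = z_1
entry J[1][1] = 0.1340

0.134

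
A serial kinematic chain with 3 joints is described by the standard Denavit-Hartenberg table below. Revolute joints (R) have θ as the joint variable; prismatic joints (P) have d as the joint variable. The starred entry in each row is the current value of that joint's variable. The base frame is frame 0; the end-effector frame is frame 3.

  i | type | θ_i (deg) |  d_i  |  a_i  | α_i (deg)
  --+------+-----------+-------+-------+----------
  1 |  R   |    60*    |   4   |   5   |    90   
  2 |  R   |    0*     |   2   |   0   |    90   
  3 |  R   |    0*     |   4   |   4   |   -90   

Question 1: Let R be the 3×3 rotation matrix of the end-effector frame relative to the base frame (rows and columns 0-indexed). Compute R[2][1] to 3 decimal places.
End-effector y-axis (col 1 of R) = (-0.0000,0.0000,1.0000)
R[2][1] = 1.0000

1.000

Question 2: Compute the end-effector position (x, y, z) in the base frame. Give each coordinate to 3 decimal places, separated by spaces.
6.232 6.794 0.000

after link 1: o_1 = (2.5000, 4.3301, 4.0000)
after link 2: o_2 = (4.2321, 3.3301, 4.0000)
after link 3: o_3 = (6.2321, 6.7942, 0.0000)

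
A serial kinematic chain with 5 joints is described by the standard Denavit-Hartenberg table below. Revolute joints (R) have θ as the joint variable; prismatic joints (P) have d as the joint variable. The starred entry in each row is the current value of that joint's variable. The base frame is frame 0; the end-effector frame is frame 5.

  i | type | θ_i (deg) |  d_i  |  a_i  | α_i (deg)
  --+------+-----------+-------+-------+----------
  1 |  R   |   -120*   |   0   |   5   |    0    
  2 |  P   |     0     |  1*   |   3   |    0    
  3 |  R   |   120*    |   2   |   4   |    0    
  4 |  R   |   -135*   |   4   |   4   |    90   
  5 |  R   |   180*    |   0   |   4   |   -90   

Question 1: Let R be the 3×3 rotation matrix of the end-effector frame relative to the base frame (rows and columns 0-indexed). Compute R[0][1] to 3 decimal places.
0.707

End-effector y-axis (col 1 of R) = (0.7071,-0.7071,-0.0000)
R[0][1] = 0.7071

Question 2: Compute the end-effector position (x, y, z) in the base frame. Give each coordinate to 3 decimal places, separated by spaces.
after link 1: o_1 = (-2.5000, -4.3301, 0.0000)
after link 2: o_2 = (-4.0000, -6.9282, 1.0000)
after link 3: o_3 = (0.0000, -6.9282, 3.0000)
after link 4: o_4 = (-2.8284, -9.7566, 7.0000)
after link 5: o_5 = (0.0000, -6.9282, 7.0000)

0.000 -6.928 7.000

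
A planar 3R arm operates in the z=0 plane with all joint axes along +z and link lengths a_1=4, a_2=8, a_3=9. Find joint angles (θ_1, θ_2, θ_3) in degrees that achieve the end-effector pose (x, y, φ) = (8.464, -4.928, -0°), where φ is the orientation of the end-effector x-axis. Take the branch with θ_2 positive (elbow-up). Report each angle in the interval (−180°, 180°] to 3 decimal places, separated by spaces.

137.582 150.003 72.415

wrist centre = target − a_3·(cos φ, sin φ) = (-0.5360, -4.9280)
cos θ_2 = (24.5725−4²−8²)/(2·4·8) = -0.8661; θ_2 = 150.0034° (elbow-up)
β = atan2(-4.9280,-0.5360) = -96.2074°; ψ = atan2(3.9996,-2.9284) = 126.2110°
θ_1 = β − ψ = -222.4185°
θ_3 = φ − θ_1 − θ_2 = 72.4151° (wrapped to (-180°,180°])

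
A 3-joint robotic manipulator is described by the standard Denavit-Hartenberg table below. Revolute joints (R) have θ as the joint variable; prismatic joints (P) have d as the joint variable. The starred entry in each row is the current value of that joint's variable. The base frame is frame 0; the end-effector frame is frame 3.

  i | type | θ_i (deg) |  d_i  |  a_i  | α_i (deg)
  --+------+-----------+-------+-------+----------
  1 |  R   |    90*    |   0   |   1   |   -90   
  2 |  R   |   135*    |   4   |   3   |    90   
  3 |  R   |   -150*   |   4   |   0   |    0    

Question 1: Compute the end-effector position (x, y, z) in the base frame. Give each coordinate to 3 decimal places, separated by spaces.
-4.000 1.707 -4.950

after link 1: o_1 = (0.0000, 1.0000, 0.0000)
after link 2: o_2 = (-4.0000, -1.1213, -2.1213)
after link 3: o_3 = (-4.0000, 1.7071, -4.9497)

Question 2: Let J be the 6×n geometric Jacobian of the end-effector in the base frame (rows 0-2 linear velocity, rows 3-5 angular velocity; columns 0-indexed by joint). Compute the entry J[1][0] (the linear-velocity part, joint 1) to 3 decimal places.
axis z_0 = ẑ; lever o_n−o_0 = (-4.0000,1.7071,-4.9497)
cross product → J_v[:, 0] = (-1.7071,-4.0000,0.0000)
J_ω[:, 0] = z_0
entry J[1][0] = -4.0000

-4.000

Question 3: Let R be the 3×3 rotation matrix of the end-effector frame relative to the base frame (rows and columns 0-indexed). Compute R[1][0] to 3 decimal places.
End-effector x-axis (col 0 of R) = (0.5000,0.6124,0.6124)
R[1][0] = 0.6124

0.612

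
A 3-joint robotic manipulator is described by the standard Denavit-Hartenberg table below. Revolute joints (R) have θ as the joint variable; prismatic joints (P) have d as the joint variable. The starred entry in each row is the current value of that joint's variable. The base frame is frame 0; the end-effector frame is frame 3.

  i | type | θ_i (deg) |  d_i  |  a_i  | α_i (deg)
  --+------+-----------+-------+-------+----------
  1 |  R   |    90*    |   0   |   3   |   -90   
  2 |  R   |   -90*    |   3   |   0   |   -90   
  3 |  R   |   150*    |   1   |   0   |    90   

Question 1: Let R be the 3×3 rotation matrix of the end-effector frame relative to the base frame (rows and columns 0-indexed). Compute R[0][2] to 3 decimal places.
0.866

End-effector z-axis (col 2 of R) = (0.8660,0.0000,0.5000)
R[0][2] = 0.8660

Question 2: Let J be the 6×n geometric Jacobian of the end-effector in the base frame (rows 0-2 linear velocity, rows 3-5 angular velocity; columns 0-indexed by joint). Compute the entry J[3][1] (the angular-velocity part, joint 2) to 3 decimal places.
axis z_1 = (-1.0000,0.0000,0.0000); lever o_n−o_1 = (-3.0000,1.0000,0.0000)
cross product → J_v[:, 1] = (-0.0000,-0.0000,-1.0000)
J_ω[:, 1] = z_1
entry J[3][1] = -1.0000

-1.000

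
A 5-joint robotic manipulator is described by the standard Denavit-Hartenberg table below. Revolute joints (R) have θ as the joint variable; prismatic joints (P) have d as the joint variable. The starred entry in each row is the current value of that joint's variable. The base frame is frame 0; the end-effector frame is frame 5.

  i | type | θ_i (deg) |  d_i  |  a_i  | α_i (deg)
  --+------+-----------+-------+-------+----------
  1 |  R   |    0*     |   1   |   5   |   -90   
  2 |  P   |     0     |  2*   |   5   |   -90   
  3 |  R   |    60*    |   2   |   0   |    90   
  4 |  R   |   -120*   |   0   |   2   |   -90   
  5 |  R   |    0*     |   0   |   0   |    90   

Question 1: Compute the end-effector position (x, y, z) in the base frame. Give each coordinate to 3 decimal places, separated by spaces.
after link 1: o_1 = (5.0000, 0.0000, 1.0000)
after link 2: o_2 = (10.0000, 2.0000, 1.0000)
after link 3: o_3 = (10.0000, 2.0000, -1.0000)
after link 4: o_4 = (9.5000, 2.8660, 0.7321)
after link 5: o_5 = (9.5000, 2.8660, 0.7321)

9.500 2.866 0.732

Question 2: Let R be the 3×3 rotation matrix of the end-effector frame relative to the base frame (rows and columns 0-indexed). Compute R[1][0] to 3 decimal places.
0.433

End-effector x-axis (col 0 of R) = (-0.2500,0.4330,0.8660)
R[1][0] = 0.4330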